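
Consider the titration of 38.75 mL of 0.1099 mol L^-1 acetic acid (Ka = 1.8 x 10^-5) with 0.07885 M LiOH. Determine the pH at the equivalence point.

n(CH3COOH) = 0.1099 x 0.03875 = 0.004259 mol; V(LiOH) at equivalence = 0.004259/0.07885 = 0.05401 L.
At equivalence all the acid is converted to CH3COO-; total volume = 0.03875 + 0.05401 = 0.09276 L, so [CH3COO-] = 0.004259/0.09276 = 0.04591 M.
Kb = Kw/Ka = 1.0e-14 / 1.8 x 10^-5 = 5.56e-10.
[OH^-] = sqrt(Kb x [CH3COO-]) = sqrt(5.56e-10 x 0.04591) = 5.05e-6 M.
pOH = 5.30, so pH = 14.00 - 5.30 = 8.70.

8.70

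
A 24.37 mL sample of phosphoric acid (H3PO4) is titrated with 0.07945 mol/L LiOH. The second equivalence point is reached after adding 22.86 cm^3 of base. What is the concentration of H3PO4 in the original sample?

n(LiOH) = 0.07945 x 0.02286 = 0.001816 mol.
At the second equivalence point, 2 mol OH^- react per mol H3PO4, so n(H3PO4) = 0.001816 / 2 = 0.0009081 mol.
[H3PO4] = 0.0009081 / 0.02437 L = 0.0373 M.

0.0373 M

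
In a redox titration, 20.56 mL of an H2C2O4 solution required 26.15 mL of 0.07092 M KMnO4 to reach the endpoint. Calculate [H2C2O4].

n(KMnO4) = 0.07092 x 0.02615 = 0.001855 mol.
From the balanced equation, 2 mol KMnO4 reacts with 5 mol H2C2O4, so n(H2C2O4) = 0.001855 x 5/2 = 0.004636 mol.
[H2C2O4] = 0.004636 / 0.02056 L = 0.226 M.

0.226 M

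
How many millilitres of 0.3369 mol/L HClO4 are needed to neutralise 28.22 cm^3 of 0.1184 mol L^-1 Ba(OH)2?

n(Ba(OH)2) = 0.1184 mol/L x 0.02822 L = 0.003341 mol.
The neutralisation is 1 Ba(OH)2 : 2 HClO4, so n(HClO4) = 0.003341 x 2/1 = 0.006682 mol.
V(HClO4) = 0.006682 / 0.3369 = 0.01984 L = 19.8 mL.

19.8 mL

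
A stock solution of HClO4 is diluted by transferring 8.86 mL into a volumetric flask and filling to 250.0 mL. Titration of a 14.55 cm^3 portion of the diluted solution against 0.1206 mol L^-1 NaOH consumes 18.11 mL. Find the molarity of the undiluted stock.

n(NaOH) = 0.1206 x 0.01811 = 0.002184 mol.
n(HClO4) in the aliquot = 0.002184 mol.
[diluted HClO4] = 0.002184 / 0.01455 = 0.1501 M.
Dilution factor = 250.0/8.860 = 28.22, so [stock] = 0.1501 x 28.22 = 4.24 M.

4.24 M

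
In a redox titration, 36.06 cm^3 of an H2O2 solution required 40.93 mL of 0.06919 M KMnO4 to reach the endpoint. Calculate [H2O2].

0.196 M

n(KMnO4) = 0.06919 x 0.04093 = 0.002832 mol.
From the balanced equation, 2 mol KMnO4 reacts with 5 mol H2O2, so n(H2O2) = 0.002832 x 5/2 = 0.007080 mol.
[H2O2] = 0.007080 / 0.03606 L = 0.196 M.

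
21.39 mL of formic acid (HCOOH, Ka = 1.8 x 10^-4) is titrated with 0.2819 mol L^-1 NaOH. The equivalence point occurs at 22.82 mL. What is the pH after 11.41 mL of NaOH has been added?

3.74

11.41 mL is exactly half the equivalence volume (22.82/2), i.e. the half-equivalence point.
There, n(HA) = n(A^-), so pH = pKa = -log(1.8 x 10^-4) = 3.74.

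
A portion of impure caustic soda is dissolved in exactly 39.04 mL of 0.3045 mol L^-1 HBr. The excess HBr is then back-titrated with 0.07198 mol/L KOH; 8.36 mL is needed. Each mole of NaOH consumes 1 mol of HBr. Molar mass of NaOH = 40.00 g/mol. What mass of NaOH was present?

Total n(HBr) added = 0.3045 x 0.03904 = 0.01189 mol.
n(KOH) used = 0.07198 x 0.008360 = 0.0006018 mol, which equals the excess n(HBr).
So n(HBr) consumed by the sample = 0.01189 - 0.0006018 = 0.01129 mol.
n(NaOH) = 0.01129 / 1 = 0.01129 mol.
mass = 0.01129 mol x 40.00 g/mol = 0.451 g.

0.451 g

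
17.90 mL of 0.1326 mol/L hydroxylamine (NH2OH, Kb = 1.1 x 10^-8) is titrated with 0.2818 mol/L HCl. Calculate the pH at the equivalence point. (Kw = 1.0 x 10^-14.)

3.54

n(NH2OH) = 0.1326 x 0.01790 = 0.002374 mol; V(HCl) at equivalence = 0.002374/0.2818 = 0.008423 L.
At equivalence the base is fully converted to NH3OH+; total volume = 0.02632 L, so [NH3OH+] = 0.002374/0.02632 = 0.09017 M.
Ka(NH3OH+) = Kw/Kb = 1.0e-14 / 1.1 x 10^-8 = 9.09e-7.
[H^+] = sqrt(Ka x [NH3OH+]) = sqrt(9.09e-7 x 0.09017) = 0.000286 M.
pH = -log(0.000286) = 3.54.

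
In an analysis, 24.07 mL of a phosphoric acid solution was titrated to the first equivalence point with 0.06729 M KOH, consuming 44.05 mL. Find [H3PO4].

0.123 M

n(KOH) = 0.06729 x 0.04405 = 0.002964 mol.
At the first equivalence point, 1 mol OH^- react per mol H3PO4, so n(H3PO4) = 0.002964 / 1 = 0.002964 mol.
[H3PO4] = 0.002964 / 0.02407 L = 0.123 M.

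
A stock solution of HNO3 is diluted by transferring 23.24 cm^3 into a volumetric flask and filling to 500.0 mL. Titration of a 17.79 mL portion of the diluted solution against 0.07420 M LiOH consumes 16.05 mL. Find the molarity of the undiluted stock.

1.44 M

n(LiOH) = 0.07420 x 0.01605 = 0.001191 mol.
n(HNO3) in the aliquot = 0.001191 mol.
[diluted HNO3] = 0.001191 / 0.01779 = 0.06694 M.
Dilution factor = 500.0/23.24 = 21.51, so [stock] = 0.06694 x 21.51 = 1.44 M.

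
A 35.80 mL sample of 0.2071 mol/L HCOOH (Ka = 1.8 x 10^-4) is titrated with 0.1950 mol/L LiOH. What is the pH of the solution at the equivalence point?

8.37

n(HCOOH) = 0.2071 x 0.03580 = 0.007414 mol; V(LiOH) at equivalence = 0.007414/0.1950 = 0.03802 L.
At equivalence all the acid is converted to HCOO-; total volume = 0.03580 + 0.03802 = 0.07382 L, so [HCOO-] = 0.007414/0.07382 = 0.1004 M.
Kb = Kw/Ka = 1.0e-14 / 1.8 x 10^-4 = 5.56e-11.
[OH^-] = sqrt(Kb x [HCOO-]) = sqrt(5.56e-11 x 0.1004) = 2.36e-6 M.
pOH = 5.63, so pH = 14.00 - 5.63 = 8.37.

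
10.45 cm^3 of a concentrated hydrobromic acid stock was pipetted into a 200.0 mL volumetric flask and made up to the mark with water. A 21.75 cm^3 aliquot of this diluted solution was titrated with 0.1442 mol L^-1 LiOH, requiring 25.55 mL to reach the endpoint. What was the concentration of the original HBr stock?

n(LiOH) = 0.1442 x 0.02555 = 0.003684 mol.
n(HBr) in the aliquot = 0.003684 mol.
[diluted HBr] = 0.003684 / 0.02175 = 0.1694 M.
Dilution factor = 200.0/10.45 = 19.14, so [stock] = 0.1694 x 19.14 = 3.24 M.

3.24 M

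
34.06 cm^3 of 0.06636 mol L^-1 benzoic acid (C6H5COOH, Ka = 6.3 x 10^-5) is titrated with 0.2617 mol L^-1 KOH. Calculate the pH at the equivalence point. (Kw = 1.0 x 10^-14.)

8.46

n(C6H5COOH) = 0.06636 x 0.03406 = 0.002260 mol; V(KOH) at equivalence = 0.002260/0.2617 = 0.008637 L.
At equivalence all the acid is converted to C6H5COO-; total volume = 0.03406 + 0.008637 = 0.04270 L, so [C6H5COO-] = 0.002260/0.04270 = 0.05294 M.
Kb = Kw/Ka = 1.0e-14 / 6.3 x 10^-5 = 1.59e-10.
[OH^-] = sqrt(Kb x [C6H5COO-]) = sqrt(1.59e-10 x 0.05294) = 2.90e-6 M.
pOH = 5.54, so pH = 14.00 - 5.54 = 8.46.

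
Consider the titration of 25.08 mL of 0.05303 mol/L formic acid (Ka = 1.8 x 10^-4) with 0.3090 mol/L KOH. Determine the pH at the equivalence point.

8.20

n(HCOOH) = 0.05303 x 0.02508 = 0.001330 mol; V(KOH) at equivalence = 0.001330/0.3090 = 0.004304 L.
At equivalence all the acid is converted to HCOO-; total volume = 0.02508 + 0.004304 = 0.02938 L, so [HCOO-] = 0.001330/0.02938 = 0.04526 M.
Kb = Kw/Ka = 1.0e-14 / 1.8 x 10^-4 = 5.56e-11.
[OH^-] = sqrt(Kb x [HCOO-]) = sqrt(5.56e-11 x 0.04526) = 1.59e-6 M.
pOH = 5.80, so pH = 14.00 - 5.80 = 8.20.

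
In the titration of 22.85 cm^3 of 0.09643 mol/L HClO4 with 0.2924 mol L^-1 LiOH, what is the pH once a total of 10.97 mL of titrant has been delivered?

n(acid) = 0.09643 x 0.02285 = 0.002203 mol; n(LiOH) added = 0.2924 x 0.01097 = 0.003208 mol.
Base is in excess by 0.003208 - 0.002203 = 0.001004 mol in a total volume of 0.03382 L.
[OH^-] = 0.001004/0.03382 = 0.02969 M, so pOH = 1.53 and pH = 14.00 - 1.53 = 12.47.

12.47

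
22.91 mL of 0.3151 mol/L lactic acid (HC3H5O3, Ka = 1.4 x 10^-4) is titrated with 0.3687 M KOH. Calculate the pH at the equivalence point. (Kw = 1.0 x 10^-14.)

n(HC3H5O3) = 0.3151 x 0.02291 = 0.007219 mol; V(KOH) at equivalence = 0.007219/0.3687 = 0.01958 L.
At equivalence all the acid is converted to C3H5O3-; total volume = 0.02291 + 0.01958 = 0.04249 L, so [C3H5O3-] = 0.007219/0.04249 = 0.1699 M.
Kb = Kw/Ka = 1.0e-14 / 1.4 x 10^-4 = 7.14e-11.
[OH^-] = sqrt(Kb x [C3H5O3-]) = sqrt(7.14e-11 x 0.1699) = 3.48e-6 M.
pOH = 5.46, so pH = 14.00 - 5.46 = 8.54.

8.54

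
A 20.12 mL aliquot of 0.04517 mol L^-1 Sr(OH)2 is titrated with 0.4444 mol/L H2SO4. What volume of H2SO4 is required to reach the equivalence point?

2.05 mL

n(Sr(OH)2) = 0.04517 mol/L x 0.02012 L = 0.0009088 mol.
At equivalence n(H2SO4) = n(Sr(OH)2) = 0.0009088 mol.
V(H2SO4) = 0.0009088 / 0.4444 = 0.002045 L = 2.05 mL.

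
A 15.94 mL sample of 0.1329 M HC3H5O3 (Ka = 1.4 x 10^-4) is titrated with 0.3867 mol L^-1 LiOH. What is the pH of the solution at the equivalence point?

n(HC3H5O3) = 0.1329 x 0.01594 = 0.002118 mol; V(LiOH) at equivalence = 0.002118/0.3867 = 0.005478 L.
At equivalence all the acid is converted to C3H5O3-; total volume = 0.01594 + 0.005478 = 0.02142 L, so [C3H5O3-] = 0.002118/0.02142 = 0.09891 M.
Kb = Kw/Ka = 1.0e-14 / 1.4 x 10^-4 = 7.14e-11.
[OH^-] = sqrt(Kb x [C3H5O3-]) = sqrt(7.14e-11 x 0.09891) = 2.66e-6 M.
pOH = 5.58, so pH = 14.00 - 5.58 = 8.42.

8.42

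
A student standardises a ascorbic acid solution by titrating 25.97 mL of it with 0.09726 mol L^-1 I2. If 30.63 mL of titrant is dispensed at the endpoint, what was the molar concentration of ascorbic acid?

0.115 M

n(I2) = 0.09726 x 0.03063 = 0.002979 mol.
From the balanced equation, 1 mol I2 reacts with 1 mol ascorbic acid, so n(ascorbic acid) = 0.002979 x 1/1 = 0.002979 mol.
[ascorbic acid] = 0.002979 / 0.02597 L = 0.115 M.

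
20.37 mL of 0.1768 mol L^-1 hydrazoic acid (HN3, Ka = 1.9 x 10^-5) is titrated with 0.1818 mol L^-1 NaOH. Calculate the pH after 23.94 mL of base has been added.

n(acid) = 0.1768 x 0.02037 = 0.003601 mol; n(NaOH) added = 0.1818 x 0.02394 = 0.004352 mol.
Base is in excess by 0.004352 - 0.003601 = 0.0007509 mol in a total volume of 0.04431 L.
[OH^-] = 0.0007509/0.04431 = 0.01695 M, so pOH = 1.77 and pH = 14.00 - 1.77 = 12.23.

12.23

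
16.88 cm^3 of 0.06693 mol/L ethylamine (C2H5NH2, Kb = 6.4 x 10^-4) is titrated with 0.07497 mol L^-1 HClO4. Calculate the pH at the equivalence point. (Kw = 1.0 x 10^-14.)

6.13

n(C2H5NH2) = 0.06693 x 0.01688 = 0.001130 mol; V(HClO4) at equivalence = 0.001130/0.07497 = 0.01507 L.
At equivalence the base is fully converted to C2H5NH3+; total volume = 0.03195 L, so [C2H5NH3+] = 0.001130/0.03195 = 0.03536 M.
Ka(C2H5NH3+) = Kw/Kb = 1.0e-14 / 6.4 x 10^-4 = 1.56e-11.
[H^+] = sqrt(Ka x [C2H5NH3+]) = sqrt(1.56e-11 x 0.03536) = 7.43e-7 M.
pH = -log(7.43e-7) = 6.13.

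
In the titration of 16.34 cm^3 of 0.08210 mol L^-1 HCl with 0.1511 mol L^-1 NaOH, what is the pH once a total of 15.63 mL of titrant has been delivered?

12.50

n(acid) = 0.08210 x 0.01634 = 0.001342 mol; n(NaOH) added = 0.1511 x 0.01563 = 0.002362 mol.
Base is in excess by 0.002362 - 0.001342 = 0.001020 mol in a total volume of 0.03197 L.
[OH^-] = 0.001020/0.03197 = 0.03191 M, so pOH = 1.50 and pH = 14.00 - 1.50 = 12.50.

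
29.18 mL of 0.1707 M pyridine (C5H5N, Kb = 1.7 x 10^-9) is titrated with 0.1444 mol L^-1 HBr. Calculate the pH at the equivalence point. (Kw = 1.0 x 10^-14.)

3.17

n(C5H5N) = 0.1707 x 0.02918 = 0.004981 mol; V(HBr) at equivalence = 0.004981/0.1444 = 0.03449 L.
At equivalence the base is fully converted to C5H5NH+; total volume = 0.06367 L, so [C5H5NH+] = 0.004981/0.06367 = 0.07823 M.
Ka(C5H5NH+) = Kw/Kb = 1.0e-14 / 1.7 x 10^-9 = 5.88e-6.
[H^+] = sqrt(Ka x [C5H5NH+]) = sqrt(5.88e-6 x 0.07823) = 0.000678 M.
pH = -log(0.000678) = 3.17.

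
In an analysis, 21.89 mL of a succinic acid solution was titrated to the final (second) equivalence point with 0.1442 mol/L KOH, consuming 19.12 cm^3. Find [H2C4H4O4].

n(KOH) = 0.1442 x 0.01912 = 0.002757 mol.
At the final (second) equivalence point, 2 mol OH^- react per mol H2C4H4O4, so n(H2C4H4O4) = 0.002757 / 2 = 0.001379 mol.
[H2C4H4O4] = 0.001379 / 0.02189 L = 0.0630 M.

0.0630 M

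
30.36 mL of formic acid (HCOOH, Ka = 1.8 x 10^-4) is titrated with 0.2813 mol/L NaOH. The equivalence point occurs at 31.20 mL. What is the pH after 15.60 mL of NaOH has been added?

15.60 mL is exactly half the equivalence volume (31.20/2), i.e. the half-equivalence point.
There, n(HA) = n(A^-), so pH = pKa = -log(1.8 x 10^-4) = 3.74.

3.74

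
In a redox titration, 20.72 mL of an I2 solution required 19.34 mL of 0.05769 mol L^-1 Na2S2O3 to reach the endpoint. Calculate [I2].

n(Na2S2O3) = 0.05769 x 0.01934 = 0.001116 mol.
From the balanced equation, 2 mol Na2S2O3 reacts with 1 mol I2, so n(I2) = 0.001116 x 1/2 = 0.0005579 mol.
[I2] = 0.0005579 / 0.02072 L = 0.0269 M.

0.0269 M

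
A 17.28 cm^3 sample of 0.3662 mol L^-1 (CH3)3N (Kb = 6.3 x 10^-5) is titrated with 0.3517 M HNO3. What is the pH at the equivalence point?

n((CH3)3N) = 0.3662 x 0.01728 = 0.006328 mol; V(HNO3) at equivalence = 0.006328/0.3517 = 0.01799 L.
At equivalence the base is fully converted to (CH3)3NH+; total volume = 0.03527 L, so [(CH3)3NH+] = 0.006328/0.03527 = 0.1794 M.
Ka((CH3)3NH+) = Kw/Kb = 1.0e-14 / 6.3 x 10^-5 = 1.59e-10.
[H^+] = sqrt(Ka x [(CH3)3NH+]) = sqrt(1.59e-10 x 0.1794) = 5.34e-6 M.
pH = -log(5.34e-6) = 5.27.

5.27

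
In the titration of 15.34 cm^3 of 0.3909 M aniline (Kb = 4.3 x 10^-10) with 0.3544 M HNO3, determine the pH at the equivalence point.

2.68

n(C6H5NH2) = 0.3909 x 0.01534 = 0.005996 mol; V(HNO3) at equivalence = 0.005996/0.3544 = 0.01692 L.
At equivalence the base is fully converted to C6H5NH3+; total volume = 0.03226 L, so [C6H5NH3+] = 0.005996/0.03226 = 0.1859 M.
Ka(C6H5NH3+) = Kw/Kb = 1.0e-14 / 4.3 x 10^-10 = 2.33e-5.
[H^+] = sqrt(Ka x [C6H5NH3+]) = sqrt(2.33e-5 x 0.1859) = 0.00208 M.
pH = -log(0.00208) = 2.68.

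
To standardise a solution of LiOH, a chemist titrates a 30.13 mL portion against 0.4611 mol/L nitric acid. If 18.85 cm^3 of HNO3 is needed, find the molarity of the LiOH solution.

n(HNO3) delivered = 0.4611 x 0.01885 = 0.008692 mol.
For a 1:1 reaction, n(LiOH) = 0.008692 mol.
[LiOH] = 0.008692 mol / 0.03013 L = 0.288 M.

0.288 M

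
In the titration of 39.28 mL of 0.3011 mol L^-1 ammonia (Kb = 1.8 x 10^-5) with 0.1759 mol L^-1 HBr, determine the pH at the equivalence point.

5.10

n(NH3) = 0.3011 x 0.03928 = 0.01183 mol; V(HBr) at equivalence = 0.01183/0.1759 = 0.06724 L.
At equivalence the base is fully converted to NH4+; total volume = 0.1065 L, so [NH4+] = 0.01183/0.1065 = 0.1110 M.
Ka(NH4+) = Kw/Kb = 1.0e-14 / 1.8 x 10^-5 = 5.56e-10.
[H^+] = sqrt(Ka x [NH4+]) = sqrt(5.56e-10 x 0.1110) = 7.85e-6 M.
pH = -log(7.85e-6) = 5.10.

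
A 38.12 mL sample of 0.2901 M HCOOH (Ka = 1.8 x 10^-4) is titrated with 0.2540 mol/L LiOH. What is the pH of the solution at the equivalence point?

8.44

n(HCOOH) = 0.2901 x 0.03812 = 0.01106 mol; V(LiOH) at equivalence = 0.01106/0.2540 = 0.04354 L.
At equivalence all the acid is converted to HCOO-; total volume = 0.03812 + 0.04354 = 0.08166 L, so [HCOO-] = 0.01106/0.08166 = 0.1354 M.
Kb = Kw/Ka = 1.0e-14 / 1.8 x 10^-4 = 5.56e-11.
[OH^-] = sqrt(Kb x [HCOO-]) = sqrt(5.56e-11 x 0.1354) = 2.74e-6 M.
pOH = 5.56, so pH = 14.00 - 5.56 = 8.44.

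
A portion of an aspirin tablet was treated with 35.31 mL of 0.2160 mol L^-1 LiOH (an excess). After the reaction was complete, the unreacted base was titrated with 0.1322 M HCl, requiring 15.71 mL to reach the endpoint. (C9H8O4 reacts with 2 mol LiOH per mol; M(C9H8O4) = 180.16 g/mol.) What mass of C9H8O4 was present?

Total n(LiOH) added = 0.2160 x 0.03531 = 0.007627 mol.
n(HCl) used = 0.1322 x 0.01571 = 0.002077 mol, which equals the excess n(LiOH).
So n(LiOH) consumed by the sample = 0.007627 - 0.002077 = 0.005550 mol.
n(C9H8O4) = 0.005550 / 2 = 0.002775 mol.
mass = 0.002775 mol x 180.16 g/mol = 0.500 g.

0.500 g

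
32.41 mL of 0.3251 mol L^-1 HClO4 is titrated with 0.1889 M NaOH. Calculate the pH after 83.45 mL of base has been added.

n(acid) = 0.3251 x 0.03241 = 0.01054 mol; n(NaOH) added = 0.1889 x 0.08345 = 0.01576 mol.
Base is in excess by 0.01576 - 0.01054 = 0.005227 mol in a total volume of 0.1159 L.
[OH^-] = 0.005227/0.1159 = 0.04512 M, so pOH = 1.35 and pH = 14.00 - 1.35 = 12.65.

12.65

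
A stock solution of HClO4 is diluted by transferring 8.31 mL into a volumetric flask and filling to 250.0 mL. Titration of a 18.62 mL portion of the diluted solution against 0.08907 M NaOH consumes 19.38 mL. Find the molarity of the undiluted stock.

2.79 M

n(NaOH) = 0.08907 x 0.01938 = 0.001726 mol.
n(HClO4) in the aliquot = 0.001726 mol.
[diluted HClO4] = 0.001726 / 0.01862 = 0.09271 M.
Dilution factor = 250.0/8.310 = 30.08, so [stock] = 0.09271 x 30.08 = 2.79 M.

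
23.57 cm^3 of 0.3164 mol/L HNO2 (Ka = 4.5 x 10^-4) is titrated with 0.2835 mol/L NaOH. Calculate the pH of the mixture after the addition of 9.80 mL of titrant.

3.12

Initial n(HNO2) = 0.3164 x 0.02357 = 0.007458 mol.
n(NaOH) added = 0.2835 x 0.009800 = 0.002778 mol, converting that many moles of HNO2 to NO2-.
Remaining n(HNO2) = 0.004679 mol; n(NO2-) = 0.002778 mol.
By Henderson-Hasselbalch, pH = pKa + log([A^-]/[HA]) = 3.35 + log(0.002778/0.004679) = 3.35 + (-0.23) = 3.12.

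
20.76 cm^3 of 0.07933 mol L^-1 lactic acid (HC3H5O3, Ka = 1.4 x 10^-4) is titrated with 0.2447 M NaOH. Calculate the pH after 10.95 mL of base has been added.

n(acid) = 0.07933 x 0.02076 = 0.001647 mol; n(NaOH) added = 0.2447 x 0.01095 = 0.002679 mol.
Base is in excess by 0.002679 - 0.001647 = 0.001033 mol in a total volume of 0.03171 L.
[OH^-] = 0.001033/0.03171 = 0.03256 M, so pOH = 1.49 and pH = 14.00 - 1.49 = 12.51.

12.51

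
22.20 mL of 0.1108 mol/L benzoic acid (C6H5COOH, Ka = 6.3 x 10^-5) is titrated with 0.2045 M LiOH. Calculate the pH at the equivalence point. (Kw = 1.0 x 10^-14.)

8.53

n(C6H5COOH) = 0.1108 x 0.02220 = 0.002460 mol; V(LiOH) at equivalence = 0.002460/0.2045 = 0.01203 L.
At equivalence all the acid is converted to C6H5COO-; total volume = 0.02220 + 0.01203 = 0.03423 L, so [C6H5COO-] = 0.002460/0.03423 = 0.07186 M.
Kb = Kw/Ka = 1.0e-14 / 6.3 x 10^-5 = 1.59e-10.
[OH^-] = sqrt(Kb x [C6H5COO-]) = sqrt(1.59e-10 x 0.07186) = 3.38e-6 M.
pOH = 5.47, so pH = 14.00 - 5.47 = 8.53.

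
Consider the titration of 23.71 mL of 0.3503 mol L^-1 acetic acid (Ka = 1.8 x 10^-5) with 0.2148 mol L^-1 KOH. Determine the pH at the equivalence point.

n(CH3COOH) = 0.3503 x 0.02371 = 0.008306 mol; V(KOH) at equivalence = 0.008306/0.2148 = 0.03867 L.
At equivalence all the acid is converted to CH3COO-; total volume = 0.02371 + 0.03867 = 0.06238 L, so [CH3COO-] = 0.008306/0.06238 = 0.1332 M.
Kb = Kw/Ka = 1.0e-14 / 1.8 x 10^-5 = 5.56e-10.
[OH^-] = sqrt(Kb x [CH3COO-]) = sqrt(5.56e-10 x 0.1332) = 8.60e-6 M.
pOH = 5.07, so pH = 14.00 - 5.07 = 8.93.

8.93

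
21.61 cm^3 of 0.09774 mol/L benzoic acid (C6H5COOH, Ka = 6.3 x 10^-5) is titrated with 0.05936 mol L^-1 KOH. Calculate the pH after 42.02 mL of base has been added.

n(acid) = 0.09774 x 0.02161 = 0.002112 mol; n(KOH) added = 0.05936 x 0.04202 = 0.002494 mol.
Base is in excess by 0.002494 - 0.002112 = 0.0003821 mol in a total volume of 0.06363 L.
[OH^-] = 0.0003821/0.06363 = 0.006006 M, so pOH = 2.22 and pH = 14.00 - 2.22 = 11.78.

11.78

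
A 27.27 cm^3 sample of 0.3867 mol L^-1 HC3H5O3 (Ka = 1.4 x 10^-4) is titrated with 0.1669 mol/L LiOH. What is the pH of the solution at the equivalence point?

n(HC3H5O3) = 0.3867 x 0.02727 = 0.01055 mol; V(LiOH) at equivalence = 0.01055/0.1669 = 0.06318 L.
At equivalence all the acid is converted to C3H5O3-; total volume = 0.02727 + 0.06318 = 0.09045 L, so [C3H5O3-] = 0.01055/0.09045 = 0.1166 M.
Kb = Kw/Ka = 1.0e-14 / 1.4 x 10^-4 = 7.14e-11.
[OH^-] = sqrt(Kb x [C3H5O3-]) = sqrt(7.14e-11 x 0.1166) = 2.89e-6 M.
pOH = 5.54, so pH = 14.00 - 5.54 = 8.46.

8.46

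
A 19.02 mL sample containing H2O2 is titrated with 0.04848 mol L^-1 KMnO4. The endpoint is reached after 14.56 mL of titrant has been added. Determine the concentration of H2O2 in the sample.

n(KMnO4) = 0.04848 x 0.01456 = 0.0007059 mol.
From the balanced equation, 2 mol KMnO4 reacts with 5 mol H2O2, so n(H2O2) = 0.0007059 x 5/2 = 0.001765 mol.
[H2O2] = 0.001765 / 0.01902 L = 0.0928 M.

0.0928 M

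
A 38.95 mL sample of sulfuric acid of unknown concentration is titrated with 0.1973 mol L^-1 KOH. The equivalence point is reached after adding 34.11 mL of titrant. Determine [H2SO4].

0.0864 M

n(KOH) delivered = 0.1973 x 0.03411 = 0.006730 mol.
The reaction is 1 H2SO4 + 2 KOH, so n(H2SO4) = 0.006730 x 1/2 = 0.003365 mol.
[H2SO4] = 0.003365 mol / 0.03895 L = 0.0864 M.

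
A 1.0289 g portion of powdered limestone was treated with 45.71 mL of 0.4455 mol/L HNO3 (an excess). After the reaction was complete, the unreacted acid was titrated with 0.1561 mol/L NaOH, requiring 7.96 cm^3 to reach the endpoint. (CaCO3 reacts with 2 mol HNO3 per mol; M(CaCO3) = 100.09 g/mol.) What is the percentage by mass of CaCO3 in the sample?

93.0%

Total n(HNO3) added = 0.4455 x 0.04571 = 0.02036 mol.
n(NaOH) used = 0.1561 x 0.007960 = 0.001243 mol, which equals the excess n(HNO3).
So n(HNO3) consumed by the sample = 0.02036 - 0.001243 = 0.01912 mol.
n(CaCO3) = 0.01912 / 2 = 0.009561 mol.
mass CaCO3 = 0.009561 x 100.09 = 0.9569 g, so %CaCO3 = 0.9569/1.0289 x 100 = 93.0%.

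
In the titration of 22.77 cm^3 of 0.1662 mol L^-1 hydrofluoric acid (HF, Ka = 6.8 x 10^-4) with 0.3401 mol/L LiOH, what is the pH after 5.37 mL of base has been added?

3.14

Initial n(HF) = 0.1662 x 0.02277 = 0.003784 mol.
n(LiOH) added = 0.3401 x 0.005370 = 0.001826 mol, converting that many moles of HF to F-.
Remaining n(HF) = 0.001958 mol; n(F-) = 0.001826 mol.
By Henderson-Hasselbalch, pH = pKa + log([A^-]/[HA]) = 3.17 + log(0.001826/0.001958) = 3.17 + (-0.03) = 3.14.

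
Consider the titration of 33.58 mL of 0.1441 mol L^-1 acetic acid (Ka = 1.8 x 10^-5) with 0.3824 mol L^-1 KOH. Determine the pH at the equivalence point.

8.88

n(CH3COOH) = 0.1441 x 0.03358 = 0.004839 mol; V(KOH) at equivalence = 0.004839/0.3824 = 0.01265 L.
At equivalence all the acid is converted to CH3COO-; total volume = 0.03358 + 0.01265 = 0.04623 L, so [CH3COO-] = 0.004839/0.04623 = 0.1047 M.
Kb = Kw/Ka = 1.0e-14 / 1.8 x 10^-5 = 5.56e-10.
[OH^-] = sqrt(Kb x [CH3COO-]) = sqrt(5.56e-10 x 0.1047) = 7.63e-6 M.
pOH = 5.12, so pH = 14.00 - 5.12 = 8.88.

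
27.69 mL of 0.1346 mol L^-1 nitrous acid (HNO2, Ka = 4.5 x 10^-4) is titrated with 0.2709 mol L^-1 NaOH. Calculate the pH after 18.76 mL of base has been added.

n(acid) = 0.1346 x 0.02769 = 0.003727 mol; n(NaOH) added = 0.2709 x 0.01876 = 0.005082 mol.
Base is in excess by 0.005082 - 0.003727 = 0.001355 mol in a total volume of 0.04645 L.
[OH^-] = 0.001355/0.04645 = 0.02917 M, so pOH = 1.54 and pH = 14.00 - 1.54 = 12.46.

12.46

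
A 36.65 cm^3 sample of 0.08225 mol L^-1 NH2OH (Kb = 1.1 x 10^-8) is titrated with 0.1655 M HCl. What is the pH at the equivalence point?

n(NH2OH) = 0.08225 x 0.03665 = 0.003014 mol; V(HCl) at equivalence = 0.003014/0.1655 = 0.01821 L.
At equivalence the base is fully converted to NH3OH+; total volume = 0.05486 L, so [NH3OH+] = 0.003014/0.05486 = 0.05494 M.
Ka(NH3OH+) = Kw/Kb = 1.0e-14 / 1.1 x 10^-8 = 9.09e-7.
[H^+] = sqrt(Ka x [NH3OH+]) = sqrt(9.09e-7 x 0.05494) = 0.000223 M.
pH = -log(0.000223) = 3.65.

3.65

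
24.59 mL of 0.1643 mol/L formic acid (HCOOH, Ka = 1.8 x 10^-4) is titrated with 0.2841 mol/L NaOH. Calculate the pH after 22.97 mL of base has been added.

n(acid) = 0.1643 x 0.02459 = 0.004040 mol; n(NaOH) added = 0.2841 x 0.02297 = 0.006526 mol.
Base is in excess by 0.006526 - 0.004040 = 0.002486 mol in a total volume of 0.04756 L.
[OH^-] = 0.002486/0.04756 = 0.05226 M, so pOH = 1.28 and pH = 14.00 - 1.28 = 12.72.

12.72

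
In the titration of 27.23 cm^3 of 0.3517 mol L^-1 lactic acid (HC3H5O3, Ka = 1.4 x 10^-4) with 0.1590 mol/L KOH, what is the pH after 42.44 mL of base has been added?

Initial n(HC3H5O3) = 0.3517 x 0.02723 = 0.009577 mol.
n(KOH) added = 0.1590 x 0.04244 = 0.006748 mol, converting that many moles of HC3H5O3 to C3H5O3-.
Remaining n(HC3H5O3) = 0.002829 mol; n(C3H5O3-) = 0.006748 mol.
By Henderson-Hasselbalch, pH = pKa + log([A^-]/[HA]) = 3.85 + log(0.006748/0.002829) = 3.85 + (+0.38) = 4.23.

4.23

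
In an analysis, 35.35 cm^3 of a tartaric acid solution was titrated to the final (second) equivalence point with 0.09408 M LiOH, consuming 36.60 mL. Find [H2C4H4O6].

n(LiOH) = 0.09408 x 0.03660 = 0.003443 mol.
At the final (second) equivalence point, 2 mol OH^- react per mol H2C4H4O6, so n(H2C4H4O6) = 0.003443 / 2 = 0.001722 mol.
[H2C4H4O6] = 0.001722 / 0.03535 L = 0.0487 M.

0.0487 M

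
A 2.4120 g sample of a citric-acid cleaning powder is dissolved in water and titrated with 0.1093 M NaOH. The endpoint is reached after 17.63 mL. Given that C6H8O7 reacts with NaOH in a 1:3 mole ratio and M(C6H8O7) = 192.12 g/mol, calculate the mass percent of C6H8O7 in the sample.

5.12%

n(NaOH) = 0.1093 x 0.01763 = 0.001927 mol.
n(C6H8O7) = 0.001927 / 3 = 0.0006423 mol.
mass of C6H8O7 = 0.0006423 x 192.12 = 0.1234 g.
% purity = 0.1234 / 2.4120 x 100 = 5.12%.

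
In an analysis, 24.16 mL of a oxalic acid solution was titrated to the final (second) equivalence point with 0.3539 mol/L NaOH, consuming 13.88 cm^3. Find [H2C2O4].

0.102 M

n(NaOH) = 0.3539 x 0.01388 = 0.004912 mol.
At the final (second) equivalence point, 2 mol OH^- react per mol H2C2O4, so n(H2C2O4) = 0.004912 / 2 = 0.002456 mol.
[H2C2O4] = 0.002456 / 0.02416 L = 0.102 M.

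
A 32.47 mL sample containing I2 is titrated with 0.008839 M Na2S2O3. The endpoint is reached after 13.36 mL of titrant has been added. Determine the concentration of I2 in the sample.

n(Na2S2O3) = 0.008839 x 0.01336 = 0.0001181 mol.
From the balanced equation, 2 mol Na2S2O3 reacts with 1 mol I2, so n(I2) = 0.0001181 x 1/2 = 5.904e-5 mol.
[I2] = 5.904e-5 / 0.03247 L = 0.00182 M.

0.00182 M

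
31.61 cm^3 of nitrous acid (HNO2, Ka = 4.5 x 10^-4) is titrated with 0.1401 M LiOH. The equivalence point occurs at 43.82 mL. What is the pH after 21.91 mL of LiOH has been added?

3.35

21.91 mL is exactly half the equivalence volume (43.82/2), i.e. the half-equivalence point.
There, n(HA) = n(A^-), so pH = pKa = -log(4.5 x 10^-4) = 3.35.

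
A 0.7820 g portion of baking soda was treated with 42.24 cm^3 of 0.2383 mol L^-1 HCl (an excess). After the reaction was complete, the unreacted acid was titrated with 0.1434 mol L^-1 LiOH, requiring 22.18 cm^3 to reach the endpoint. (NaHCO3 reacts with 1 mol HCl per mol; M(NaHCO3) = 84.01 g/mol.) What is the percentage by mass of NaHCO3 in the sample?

Total n(HCl) added = 0.2383 x 0.04224 = 0.01007 mol.
n(LiOH) used = 0.1434 x 0.02218 = 0.003181 mol, which equals the excess n(HCl).
So n(HCl) consumed by the sample = 0.01007 - 0.003181 = 0.006885 mol.
n(NaHCO3) = 0.006885 / 1 = 0.006885 mol.
mass NaHCO3 = 0.006885 x 84.01 = 0.5784 g, so %NaHCO3 = 0.5784/0.7820 x 100 = 74.0%.

74.0%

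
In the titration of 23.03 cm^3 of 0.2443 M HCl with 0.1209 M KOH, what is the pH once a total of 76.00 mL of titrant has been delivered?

n(acid) = 0.2443 x 0.02303 = 0.005626 mol; n(KOH) added = 0.1209 x 0.07600 = 0.009188 mol.
Base is in excess by 0.009188 - 0.005626 = 0.003562 mol in a total volume of 0.09903 L.
[OH^-] = 0.003562/0.09903 = 0.03597 M, so pOH = 1.44 and pH = 14.00 - 1.44 = 12.56.

12.56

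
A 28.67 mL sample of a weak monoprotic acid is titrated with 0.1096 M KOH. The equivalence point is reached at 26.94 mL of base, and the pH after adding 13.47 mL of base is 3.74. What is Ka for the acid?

1.8 x 10^-4

13.47 mL is half of the equivalence volume, so this is the half-equivalence point where [HA] = [A^-].
At half-equivalence pH = pKa, so pKa = 3.74.
Ka = 10^(-3.74) = 1.8 x 10^-4.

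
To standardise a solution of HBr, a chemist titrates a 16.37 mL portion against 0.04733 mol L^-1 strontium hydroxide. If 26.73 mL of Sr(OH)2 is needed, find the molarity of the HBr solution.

n(Sr(OH)2) delivered = 0.04733 x 0.02673 = 0.001265 mol.
The reaction is 2 HBr + 1 Sr(OH)2, so n(HBr) = 0.001265 x 2/1 = 0.002530 mol.
[HBr] = 0.002530 mol / 0.01637 L = 0.155 M.

0.155 M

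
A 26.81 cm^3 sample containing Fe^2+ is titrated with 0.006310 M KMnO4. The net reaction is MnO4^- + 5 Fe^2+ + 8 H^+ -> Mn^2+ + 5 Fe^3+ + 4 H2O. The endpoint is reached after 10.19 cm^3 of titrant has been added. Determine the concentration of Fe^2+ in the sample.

n(KMnO4) = 0.006310 x 0.01019 = 6.430e-5 mol.
From the balanced equation, 1 mol KMnO4 reacts with 5 mol Fe^2+, so n(Fe^2+) = 6.430e-5 x 5/1 = 0.0003215 mol.
[Fe^2+] = 0.0003215 / 0.02681 L = 0.0120 M.

0.0120 M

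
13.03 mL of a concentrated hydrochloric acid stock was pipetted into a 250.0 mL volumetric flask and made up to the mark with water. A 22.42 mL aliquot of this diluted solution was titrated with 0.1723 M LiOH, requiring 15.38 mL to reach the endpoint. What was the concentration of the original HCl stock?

2.27 M

n(LiOH) = 0.1723 x 0.01538 = 0.002650 mol.
n(HCl) in the aliquot = 0.002650 mol.
[diluted HCl] = 0.002650 / 0.02242 = 0.1182 M.
Dilution factor = 250.0/13.03 = 19.19, so [stock] = 0.1182 x 19.19 = 2.27 M.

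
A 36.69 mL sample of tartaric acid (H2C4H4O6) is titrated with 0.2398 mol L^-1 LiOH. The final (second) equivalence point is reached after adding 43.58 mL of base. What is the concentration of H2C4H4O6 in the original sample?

0.142 M

n(LiOH) = 0.2398 x 0.04358 = 0.01045 mol.
At the final (second) equivalence point, 2 mol OH^- react per mol H2C4H4O6, so n(H2C4H4O6) = 0.01045 / 2 = 0.005225 mol.
[H2C4H4O6] = 0.005225 / 0.03669 L = 0.142 M.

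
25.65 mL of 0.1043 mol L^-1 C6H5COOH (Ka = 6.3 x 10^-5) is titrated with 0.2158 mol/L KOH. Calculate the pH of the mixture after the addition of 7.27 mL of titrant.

Initial n(C6H5COOH) = 0.1043 x 0.02565 = 0.002675 mol.
n(KOH) added = 0.2158 x 0.007270 = 0.001569 mol, converting that many moles of C6H5COOH to C6H5COO-.
Remaining n(C6H5COOH) = 0.001106 mol; n(C6H5COO-) = 0.001569 mol.
By Henderson-Hasselbalch, pH = pKa + log([A^-]/[HA]) = 4.20 + log(0.001569/0.001106) = 4.20 + (+0.15) = 4.35.

4.35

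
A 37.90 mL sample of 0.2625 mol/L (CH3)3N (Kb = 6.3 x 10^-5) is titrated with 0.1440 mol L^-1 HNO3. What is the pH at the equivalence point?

5.42

n((CH3)3N) = 0.2625 x 0.03790 = 0.009949 mol; V(HNO3) at equivalence = 0.009949/0.1440 = 0.06909 L.
At equivalence the base is fully converted to (CH3)3NH+; total volume = 0.1070 L, so [(CH3)3NH+] = 0.009949/0.1070 = 0.09299 M.
Ka((CH3)3NH+) = Kw/Kb = 1.0e-14 / 6.3 x 10^-5 = 1.59e-10.
[H^+] = sqrt(Ka x [(CH3)3NH+]) = sqrt(1.59e-10 x 0.09299) = 3.84e-6 M.
pH = -log(3.84e-6) = 5.42.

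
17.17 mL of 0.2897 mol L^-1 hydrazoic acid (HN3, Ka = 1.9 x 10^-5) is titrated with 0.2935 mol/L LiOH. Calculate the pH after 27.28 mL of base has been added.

n(acid) = 0.2897 x 0.01717 = 0.004974 mol; n(LiOH) added = 0.2935 x 0.02728 = 0.008007 mol.
Base is in excess by 0.008007 - 0.004974 = 0.003033 mol in a total volume of 0.04445 L.
[OH^-] = 0.003033/0.04445 = 0.06822 M, so pOH = 1.17 and pH = 14.00 - 1.17 = 12.83.

12.83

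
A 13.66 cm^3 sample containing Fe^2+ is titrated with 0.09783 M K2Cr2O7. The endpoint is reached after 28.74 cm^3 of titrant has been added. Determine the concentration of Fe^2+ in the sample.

n(K2Cr2O7) = 0.09783 x 0.02874 = 0.002812 mol.
From the balanced equation, 1 mol K2Cr2O7 reacts with 6 mol Fe^2+, so n(Fe^2+) = 0.002812 x 6/1 = 0.01687 mol.
[Fe^2+] = 0.01687 / 0.01366 L = 1.23 M.

1.23 M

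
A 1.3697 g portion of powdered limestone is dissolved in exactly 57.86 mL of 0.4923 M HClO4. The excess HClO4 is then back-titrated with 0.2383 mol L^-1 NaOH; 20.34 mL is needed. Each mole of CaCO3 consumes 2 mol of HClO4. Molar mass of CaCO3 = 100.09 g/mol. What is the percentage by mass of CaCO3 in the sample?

86.4%

Total n(HClO4) added = 0.4923 x 0.05786 = 0.02848 mol.
n(NaOH) used = 0.2383 x 0.02034 = 0.004847 mol, which equals the excess n(HClO4).
So n(HClO4) consumed by the sample = 0.02848 - 0.004847 = 0.02364 mol.
n(CaCO3) = 0.02364 / 2 = 0.01182 mol.
mass CaCO3 = 0.01182 x 100.09 = 1.183 g, so %CaCO3 = 1.183/1.3697 x 100 = 86.4%.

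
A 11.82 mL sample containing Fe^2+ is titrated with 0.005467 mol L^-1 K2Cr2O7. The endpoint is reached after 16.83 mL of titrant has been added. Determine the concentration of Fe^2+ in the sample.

n(K2Cr2O7) = 0.005467 x 0.01683 = 9.201e-5 mol.
From the balanced equation, 1 mol K2Cr2O7 reacts with 6 mol Fe^2+, so n(Fe^2+) = 9.201e-5 x 6/1 = 0.0005521 mol.
[Fe^2+] = 0.0005521 / 0.01182 L = 0.0467 M.

0.0467 M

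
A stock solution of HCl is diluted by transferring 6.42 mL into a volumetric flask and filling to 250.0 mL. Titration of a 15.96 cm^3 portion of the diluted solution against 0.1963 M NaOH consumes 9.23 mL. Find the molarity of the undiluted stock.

n(NaOH) = 0.1963 x 0.009230 = 0.001812 mol.
n(HCl) in the aliquot = 0.001812 mol.
[diluted HCl] = 0.001812 / 0.01596 = 0.1135 M.
Dilution factor = 250.0/6.420 = 38.94, so [stock] = 0.1135 x 38.94 = 4.42 M.

4.42 M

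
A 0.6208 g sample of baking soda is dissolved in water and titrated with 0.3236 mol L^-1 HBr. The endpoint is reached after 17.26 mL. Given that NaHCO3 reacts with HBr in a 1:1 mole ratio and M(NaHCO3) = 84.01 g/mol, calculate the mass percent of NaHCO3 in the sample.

n(HBr) = 0.3236 x 0.01726 = 0.005585 mol.
n(NaHCO3) = 0.005585 / 1 = 0.005585 mol.
mass of NaHCO3 = 0.005585 x 84.01 = 0.4692 g.
% purity = 0.4692 / 0.6208 x 100 = 75.6%.

75.6%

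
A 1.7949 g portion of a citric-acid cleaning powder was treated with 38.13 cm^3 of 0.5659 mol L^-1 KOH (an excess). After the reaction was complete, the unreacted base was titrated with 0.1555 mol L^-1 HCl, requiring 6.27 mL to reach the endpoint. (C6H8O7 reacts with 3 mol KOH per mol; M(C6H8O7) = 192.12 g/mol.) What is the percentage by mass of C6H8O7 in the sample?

Total n(KOH) added = 0.5659 x 0.03813 = 0.02158 mol.
n(HCl) used = 0.1555 x 0.006270 = 0.0009750 mol, which equals the excess n(KOH).
So n(KOH) consumed by the sample = 0.02158 - 0.0009750 = 0.02060 mol.
n(C6H8O7) = 0.02060 / 3 = 0.006868 mol.
mass C6H8O7 = 0.006868 x 192.12 = 1.319 g, so %C6H8O7 = 1.319/1.7949 x 100 = 73.5%.

73.5%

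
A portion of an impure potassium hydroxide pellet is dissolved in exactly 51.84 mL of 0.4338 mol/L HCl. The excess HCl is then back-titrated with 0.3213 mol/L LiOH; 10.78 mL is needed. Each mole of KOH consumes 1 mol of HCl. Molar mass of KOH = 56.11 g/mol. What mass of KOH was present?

1.07 g

Total n(HCl) added = 0.4338 x 0.05184 = 0.02249 mol.
n(LiOH) used = 0.3213 x 0.01078 = 0.003464 mol, which equals the excess n(HCl).
So n(HCl) consumed by the sample = 0.02249 - 0.003464 = 0.01902 mol.
n(KOH) = 0.01902 / 1 = 0.01902 mol.
mass = 0.01902 mol x 56.11 g/mol = 1.07 g.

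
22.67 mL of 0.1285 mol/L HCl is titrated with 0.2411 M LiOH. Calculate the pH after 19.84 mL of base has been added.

n(acid) = 0.1285 x 0.02267 = 0.002913 mol; n(LiOH) added = 0.2411 x 0.01984 = 0.004783 mol.
Base is in excess by 0.004783 - 0.002913 = 0.001870 mol in a total volume of 0.04251 L.
[OH^-] = 0.001870/0.04251 = 0.04400 M, so pOH = 1.36 and pH = 14.00 - 1.36 = 12.64.

12.64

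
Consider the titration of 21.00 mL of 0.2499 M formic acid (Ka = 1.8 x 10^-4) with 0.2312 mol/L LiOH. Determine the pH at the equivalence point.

n(HCOOH) = 0.2499 x 0.02100 = 0.005248 mol; V(LiOH) at equivalence = 0.005248/0.2312 = 0.02270 L.
At equivalence all the acid is converted to HCOO-; total volume = 0.02100 + 0.02270 = 0.04370 L, so [HCOO-] = 0.005248/0.04370 = 0.1201 M.
Kb = Kw/Ka = 1.0e-14 / 1.8 x 10^-4 = 5.56e-11.
[OH^-] = sqrt(Kb x [HCOO-]) = sqrt(5.56e-11 x 0.1201) = 2.58e-6 M.
pOH = 5.59, so pH = 14.00 - 5.59 = 8.41.

8.41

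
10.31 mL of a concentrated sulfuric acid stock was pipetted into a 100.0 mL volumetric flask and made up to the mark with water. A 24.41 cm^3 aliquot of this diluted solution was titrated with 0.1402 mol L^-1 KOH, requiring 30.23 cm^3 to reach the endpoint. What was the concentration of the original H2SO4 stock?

n(KOH) = 0.1402 x 0.03023 = 0.004238 mol.
n(H2SO4) in the aliquot = 0.004238 x 1/2 = 0.002119 mol.
[diluted H2SO4] = 0.002119 / 0.02441 = 0.08681 M.
Dilution factor = 100.0/10.31 = 9.699, so [stock] = 0.08681 x 9.699 = 0.842 M.

0.842 M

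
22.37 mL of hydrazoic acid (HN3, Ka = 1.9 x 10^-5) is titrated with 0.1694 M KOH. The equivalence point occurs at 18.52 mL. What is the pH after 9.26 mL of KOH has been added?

4.72

9.26 mL is exactly half the equivalence volume (18.52/2), i.e. the half-equivalence point.
There, n(HA) = n(A^-), so pH = pKa = -log(1.9 x 10^-5) = 4.72.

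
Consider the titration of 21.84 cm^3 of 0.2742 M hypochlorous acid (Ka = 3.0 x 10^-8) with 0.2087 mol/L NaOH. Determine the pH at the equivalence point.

n(HClO) = 0.2742 x 0.02184 = 0.005989 mol; V(NaOH) at equivalence = 0.005989/0.2087 = 0.02869 L.
At equivalence all the acid is converted to ClO-; total volume = 0.02184 + 0.02869 = 0.05053 L, so [ClO-] = 0.005989/0.05053 = 0.1185 M.
Kb = Kw/Ka = 1.0e-14 / 3.0 x 10^-8 = 3.33e-7.
[OH^-] = sqrt(Kb x [ClO-]) = sqrt(3.33e-7 x 0.1185) = 0.000199 M.
pOH = 3.70, so pH = 14.00 - 3.70 = 10.30.

10.30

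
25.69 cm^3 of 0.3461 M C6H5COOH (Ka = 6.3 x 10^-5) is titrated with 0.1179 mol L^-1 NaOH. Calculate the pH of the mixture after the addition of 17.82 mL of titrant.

3.69

Initial n(C6H5COOH) = 0.3461 x 0.02569 = 0.008891 mol.
n(NaOH) added = 0.1179 x 0.01782 = 0.002101 mol, converting that many moles of C6H5COOH to C6H5COO-.
Remaining n(C6H5COOH) = 0.006790 mol; n(C6H5COO-) = 0.002101 mol.
By Henderson-Hasselbalch, pH = pKa + log([A^-]/[HA]) = 4.20 + log(0.002101/0.006790) = 4.20 + (-0.51) = 3.69.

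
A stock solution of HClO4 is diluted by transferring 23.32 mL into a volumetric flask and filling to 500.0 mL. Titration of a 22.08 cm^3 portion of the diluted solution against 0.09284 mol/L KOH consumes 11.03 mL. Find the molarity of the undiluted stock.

n(KOH) = 0.09284 x 0.01103 = 0.001024 mol.
n(HClO4) in the aliquot = 0.001024 mol.
[diluted HClO4] = 0.001024 / 0.02208 = 0.04638 M.
Dilution factor = 500.0/23.32 = 21.44, so [stock] = 0.04638 x 21.44 = 0.994 M.

0.994 M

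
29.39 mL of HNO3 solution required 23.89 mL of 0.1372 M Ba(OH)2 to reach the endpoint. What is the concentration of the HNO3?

n(Ba(OH)2) delivered = 0.1372 x 0.02389 = 0.003278 mol.
The reaction is 2 HNO3 + 1 Ba(OH)2, so n(HNO3) = 0.003278 x 2/1 = 0.006555 mol.
[HNO3] = 0.006555 mol / 0.02939 L = 0.223 M.

0.223 M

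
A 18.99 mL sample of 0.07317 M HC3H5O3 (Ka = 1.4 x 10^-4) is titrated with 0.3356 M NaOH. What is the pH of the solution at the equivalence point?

n(HC3H5O3) = 0.07317 x 0.01899 = 0.001389 mol; V(NaOH) at equivalence = 0.001389/0.3356 = 0.004140 L.
At equivalence all the acid is converted to C3H5O3-; total volume = 0.01899 + 0.004140 = 0.02313 L, so [C3H5O3-] = 0.001389/0.02313 = 0.06007 M.
Kb = Kw/Ka = 1.0e-14 / 1.4 x 10^-4 = 7.14e-11.
[OH^-] = sqrt(Kb x [C3H5O3-]) = sqrt(7.14e-11 x 0.06007) = 2.07e-6 M.
pOH = 5.68, so pH = 14.00 - 5.68 = 8.32.

8.32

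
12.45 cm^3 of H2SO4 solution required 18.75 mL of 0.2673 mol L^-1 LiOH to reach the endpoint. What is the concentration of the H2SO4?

0.201 M

n(LiOH) delivered = 0.2673 x 0.01875 = 0.005012 mol.
The reaction is 1 H2SO4 + 2 LiOH, so n(H2SO4) = 0.005012 x 1/2 = 0.002506 mol.
[H2SO4] = 0.002506 mol / 0.01245 L = 0.201 M.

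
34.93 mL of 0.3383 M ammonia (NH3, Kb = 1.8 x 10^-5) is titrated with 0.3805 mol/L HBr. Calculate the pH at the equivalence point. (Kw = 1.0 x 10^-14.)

5.00

n(NH3) = 0.3383 x 0.03493 = 0.01182 mol; V(HBr) at equivalence = 0.01182/0.3805 = 0.03106 L.
At equivalence the base is fully converted to NH4+; total volume = 0.06599 L, so [NH4+] = 0.01182/0.06599 = 0.1791 M.
Ka(NH4+) = Kw/Kb = 1.0e-14 / 1.8 x 10^-5 = 5.56e-10.
[H^+] = sqrt(Ka x [NH4+]) = sqrt(5.56e-10 x 0.1791) = 9.97e-6 M.
pH = -log(9.97e-6) = 5.00.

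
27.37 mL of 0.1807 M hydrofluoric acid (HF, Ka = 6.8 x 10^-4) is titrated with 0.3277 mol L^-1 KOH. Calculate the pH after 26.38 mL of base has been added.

n(acid) = 0.1807 x 0.02737 = 0.004946 mol; n(KOH) added = 0.3277 x 0.02638 = 0.008645 mol.
Base is in excess by 0.008645 - 0.004946 = 0.003699 mol in a total volume of 0.05375 L.
[OH^-] = 0.003699/0.05375 = 0.06882 M, so pOH = 1.16 and pH = 14.00 - 1.16 = 12.84.

12.84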